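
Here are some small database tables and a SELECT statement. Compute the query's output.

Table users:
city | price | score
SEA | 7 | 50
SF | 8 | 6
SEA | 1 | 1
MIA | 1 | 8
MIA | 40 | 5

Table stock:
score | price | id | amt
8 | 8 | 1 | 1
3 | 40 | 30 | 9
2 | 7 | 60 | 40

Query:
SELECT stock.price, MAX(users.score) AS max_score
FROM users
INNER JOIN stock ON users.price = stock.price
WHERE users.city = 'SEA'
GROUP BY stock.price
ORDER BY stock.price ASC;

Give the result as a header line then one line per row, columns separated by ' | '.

After JOIN stock (3 rows):
users.city | users.price | users.score | stock.score | stock.price | stock.id | stock.amt
SEA | 7 | 50 | 2 | 7 | 60 | 40
SF | 8 | 6 | 8 | 8 | 1 | 1
MIA | 40 | 5 | 3 | 40 | 30 | 9
After WHERE (1 rows):
users.city | users.price | users.score | stock.score | stock.price | stock.id | stock.amt
SEA | 7 | 50 | 2 | 7 | 60 | 40
After GROUP BY (1 rows):
stock.price | max_score
7 | 50
After ORDER BY (1 rows):
stock.price | max_score
7 | 50

== RESULT ==
stock.price | max_score
7 | 50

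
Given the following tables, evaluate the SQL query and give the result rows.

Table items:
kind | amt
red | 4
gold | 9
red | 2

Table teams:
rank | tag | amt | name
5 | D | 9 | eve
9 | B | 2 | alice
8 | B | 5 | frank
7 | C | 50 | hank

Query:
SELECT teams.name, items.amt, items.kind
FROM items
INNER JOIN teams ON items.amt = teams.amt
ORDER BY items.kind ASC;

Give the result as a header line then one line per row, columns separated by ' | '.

== RESULT ==
teams.name | items.amt | items.kind
eve | 9 | gold
alice | 2 | red

Derivation:
After JOIN teams (2 rows):
items.kind | items.amt | teams.rank | teams.tag | teams.amt | teams.name
gold | 9 | 5 | D | 9 | eve
red | 2 | 9 | B | 2 | alice
After SELECT (2 rows):
teams.name | items.amt | items.kind
eve | 9 | gold
alice | 2 | red
After ORDER BY (2 rows):
teams.name | items.amt | items.kind
eve | 9 | gold
alice | 2 | red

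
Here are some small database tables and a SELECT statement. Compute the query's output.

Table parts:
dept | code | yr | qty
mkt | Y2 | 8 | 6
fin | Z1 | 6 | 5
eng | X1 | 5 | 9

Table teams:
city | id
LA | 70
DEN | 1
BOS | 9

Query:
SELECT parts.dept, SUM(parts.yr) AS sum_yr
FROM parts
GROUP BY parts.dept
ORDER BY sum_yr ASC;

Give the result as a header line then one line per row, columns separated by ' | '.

After GROUP BY (3 rows):
parts.dept | sum_yr
mkt | 8
fin | 6
eng | 5
After ORDER BY (3 rows):
parts.dept | sum_yr
eng | 5
fin | 6
mkt | 8

== RESULT ==
parts.dept | sum_yr
eng | 5
fin | 6
mkt | 8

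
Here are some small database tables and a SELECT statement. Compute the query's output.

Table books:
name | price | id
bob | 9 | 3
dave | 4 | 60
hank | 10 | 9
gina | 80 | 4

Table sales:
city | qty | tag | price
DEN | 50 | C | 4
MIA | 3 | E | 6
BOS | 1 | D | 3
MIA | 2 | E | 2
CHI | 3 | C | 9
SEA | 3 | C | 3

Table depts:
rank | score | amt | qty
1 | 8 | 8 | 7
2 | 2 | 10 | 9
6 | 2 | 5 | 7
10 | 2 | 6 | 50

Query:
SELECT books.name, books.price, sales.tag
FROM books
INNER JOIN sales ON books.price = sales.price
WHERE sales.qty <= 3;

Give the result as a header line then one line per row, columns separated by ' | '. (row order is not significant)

== RESULT ==
books.name | books.price | sales.tag
bob | 9 | C

Derivation:
After JOIN sales (2 rows):
books.name | books.price | books.id | sales.city | sales.qty | sales.tag | sales.price
bob | 9 | 3 | CHI | 3 | C | 9
dave | 4 | 60 | DEN | 50 | C | 4
After WHERE (1 rows):
books.name | books.price | books.id | sales.city | sales.qty | sales.tag | sales.price
bob | 9 | 3 | CHI | 3 | C | 9
After SELECT (1 rows):
books.name | books.price | sales.tag
bob | 9 | C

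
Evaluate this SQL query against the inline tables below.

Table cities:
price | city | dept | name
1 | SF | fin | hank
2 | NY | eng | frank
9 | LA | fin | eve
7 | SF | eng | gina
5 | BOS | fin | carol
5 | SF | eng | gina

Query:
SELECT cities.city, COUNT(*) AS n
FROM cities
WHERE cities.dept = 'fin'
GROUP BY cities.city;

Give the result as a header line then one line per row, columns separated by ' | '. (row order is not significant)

After WHERE (3 rows):
cities.price | cities.city | cities.dept | cities.name
1 | SF | fin | hank
9 | LA | fin | eve
5 | BOS | fin | carol
After GROUP BY (3 rows):
cities.city | n
SF | 1
LA | 1
BOS | 1

== RESULT ==
cities.city | n
SF | 1
LA | 1
BOS | 1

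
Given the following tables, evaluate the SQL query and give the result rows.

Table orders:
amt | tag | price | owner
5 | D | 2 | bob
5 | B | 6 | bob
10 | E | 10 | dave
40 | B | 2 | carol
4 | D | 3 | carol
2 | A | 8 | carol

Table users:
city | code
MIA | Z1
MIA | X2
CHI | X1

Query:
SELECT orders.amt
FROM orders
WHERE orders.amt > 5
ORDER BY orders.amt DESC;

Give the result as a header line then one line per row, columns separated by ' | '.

== RESULT ==
orders.amt
40
10

Derivation:
After WHERE (2 rows):
orders.amt | orders.tag | orders.price | orders.owner
10 | E | 10 | dave
40 | B | 2 | carol
After SELECT (2 rows):
orders.amt
10
40
After ORDER BY (2 rows):
orders.amt
40
10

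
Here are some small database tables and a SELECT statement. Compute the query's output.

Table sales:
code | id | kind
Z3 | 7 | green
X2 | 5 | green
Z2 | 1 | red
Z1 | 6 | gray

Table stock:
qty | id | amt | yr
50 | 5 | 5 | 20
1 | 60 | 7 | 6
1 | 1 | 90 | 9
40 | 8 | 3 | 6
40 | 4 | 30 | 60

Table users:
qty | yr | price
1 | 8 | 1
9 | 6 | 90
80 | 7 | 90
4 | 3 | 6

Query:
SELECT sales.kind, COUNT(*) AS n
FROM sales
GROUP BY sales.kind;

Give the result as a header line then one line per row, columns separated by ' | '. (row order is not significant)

After GROUP BY (3 rows):
sales.kind | n
green | 2
red | 1
gray | 1

== RESULT ==
sales.kind | n
green | 2
red | 1
gray | 1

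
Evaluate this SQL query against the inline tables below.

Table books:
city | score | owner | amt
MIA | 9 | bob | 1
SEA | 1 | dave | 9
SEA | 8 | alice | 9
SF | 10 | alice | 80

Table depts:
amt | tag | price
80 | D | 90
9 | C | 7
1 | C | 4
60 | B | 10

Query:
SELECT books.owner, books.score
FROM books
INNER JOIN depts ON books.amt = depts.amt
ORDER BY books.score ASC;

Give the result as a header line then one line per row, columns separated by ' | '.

After JOIN depts (4 rows):
books.city | books.score | books.owner | books.amt | depts.amt | depts.tag | depts.price
MIA | 9 | bob | 1 | 1 | C | 4
SEA | 1 | dave | 9 | 9 | C | 7
SEA | 8 | alice | 9 | 9 | C | 7
SF | 10 | alice | 80 | 80 | D | 90
After SELECT (4 rows):
books.owner | books.score
bob | 9
dave | 1
alice | 8
alice | 10
After ORDER BY (4 rows):
books.owner | books.score
dave | 1
alice | 8
bob | 9
alice | 10

== RESULT ==
books.owner | books.score
dave | 1
alice | 8
bob | 9
alice | 10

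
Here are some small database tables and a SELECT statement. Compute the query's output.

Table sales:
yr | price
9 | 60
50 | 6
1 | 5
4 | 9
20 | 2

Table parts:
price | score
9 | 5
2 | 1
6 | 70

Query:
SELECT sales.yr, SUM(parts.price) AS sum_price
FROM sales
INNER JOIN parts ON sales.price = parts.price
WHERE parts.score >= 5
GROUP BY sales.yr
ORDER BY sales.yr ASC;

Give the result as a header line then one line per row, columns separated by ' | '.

== RESULT ==
sales.yr | sum_price
4 | 9
50 | 6

Derivation:
After JOIN parts (3 rows):
sales.yr | sales.price | parts.price | parts.score
50 | 6 | 6 | 70
4 | 9 | 9 | 5
20 | 2 | 2 | 1
After WHERE (2 rows):
sales.yr | sales.price | parts.price | parts.score
50 | 6 | 6 | 70
4 | 9 | 9 | 5
After GROUP BY (2 rows):
sales.yr | sum_price
50 | 6
4 | 9
After ORDER BY (2 rows):
sales.yr | sum_price
4 | 9
50 | 6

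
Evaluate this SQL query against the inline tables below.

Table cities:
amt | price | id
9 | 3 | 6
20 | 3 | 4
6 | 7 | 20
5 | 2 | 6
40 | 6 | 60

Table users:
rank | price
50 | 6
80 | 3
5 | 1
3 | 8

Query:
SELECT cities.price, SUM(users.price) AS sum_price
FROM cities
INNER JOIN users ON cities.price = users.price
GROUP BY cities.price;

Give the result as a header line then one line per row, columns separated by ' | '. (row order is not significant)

After JOIN users (3 rows):
cities.amt | cities.price | cities.id | users.rank | users.price
9 | 3 | 6 | 80 | 3
20 | 3 | 4 | 80 | 3
40 | 6 | 60 | 50 | 6
After GROUP BY (2 rows):
cities.price | sum_price
3 | 6
6 | 6

== RESULT ==
cities.price | sum_price
3 | 6
6 | 6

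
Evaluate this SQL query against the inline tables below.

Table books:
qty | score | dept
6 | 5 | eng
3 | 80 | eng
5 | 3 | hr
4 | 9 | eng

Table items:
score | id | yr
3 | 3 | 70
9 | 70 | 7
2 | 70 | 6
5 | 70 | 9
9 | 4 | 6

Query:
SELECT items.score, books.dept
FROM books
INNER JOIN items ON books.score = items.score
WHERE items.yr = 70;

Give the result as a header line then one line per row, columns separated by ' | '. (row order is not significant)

After JOIN items (4 rows):
books.qty | books.score | books.dept | items.score | items.id | items.yr
6 | 5 | eng | 5 | 70 | 9
5 | 3 | hr | 3 | 3 | 70
4 | 9 | eng | 9 | 70 | 7
4 | 9 | eng | 9 | 4 | 6
After WHERE (1 rows):
books.qty | books.score | books.dept | items.score | items.id | items.yr
5 | 3 | hr | 3 | 3 | 70
After SELECT (1 rows):
items.score | books.dept
3 | hr

== RESULT ==
items.score | books.dept
3 | hr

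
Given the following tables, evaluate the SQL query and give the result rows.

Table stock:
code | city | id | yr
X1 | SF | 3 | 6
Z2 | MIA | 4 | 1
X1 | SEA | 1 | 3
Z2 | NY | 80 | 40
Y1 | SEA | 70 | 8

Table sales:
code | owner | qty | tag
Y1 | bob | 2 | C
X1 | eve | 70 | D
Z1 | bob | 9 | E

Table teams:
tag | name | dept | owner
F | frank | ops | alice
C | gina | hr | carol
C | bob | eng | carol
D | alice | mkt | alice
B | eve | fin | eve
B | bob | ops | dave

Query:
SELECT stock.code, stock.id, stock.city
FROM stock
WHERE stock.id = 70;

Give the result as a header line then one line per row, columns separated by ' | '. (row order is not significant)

After WHERE (1 rows):
stock.code | stock.city | stock.id | stock.yr
Y1 | SEA | 70 | 8
After SELECT (1 rows):
stock.code | stock.id | stock.city
Y1 | 70 | SEA

== RESULT ==
stock.code | stock.id | stock.city
Y1 | 70 | SEA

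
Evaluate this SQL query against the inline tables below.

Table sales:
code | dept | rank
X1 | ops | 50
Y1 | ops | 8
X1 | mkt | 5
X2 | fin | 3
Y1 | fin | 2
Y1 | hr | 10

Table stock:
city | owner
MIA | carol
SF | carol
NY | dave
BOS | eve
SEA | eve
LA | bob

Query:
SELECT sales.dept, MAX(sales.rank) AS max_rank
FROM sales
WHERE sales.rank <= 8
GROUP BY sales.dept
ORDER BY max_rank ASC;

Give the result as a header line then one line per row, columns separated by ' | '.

== RESULT ==
sales.dept | max_rank
fin | 3
mkt | 5
ops | 8

Derivation:
After WHERE (4 rows):
sales.code | sales.dept | sales.rank
Y1 | ops | 8
X1 | mkt | 5
X2 | fin | 3
Y1 | fin | 2
After GROUP BY (3 rows):
sales.dept | max_rank
ops | 8
mkt | 5
fin | 3
After ORDER BY (3 rows):
sales.dept | max_rank
fin | 3
mkt | 5
ops | 8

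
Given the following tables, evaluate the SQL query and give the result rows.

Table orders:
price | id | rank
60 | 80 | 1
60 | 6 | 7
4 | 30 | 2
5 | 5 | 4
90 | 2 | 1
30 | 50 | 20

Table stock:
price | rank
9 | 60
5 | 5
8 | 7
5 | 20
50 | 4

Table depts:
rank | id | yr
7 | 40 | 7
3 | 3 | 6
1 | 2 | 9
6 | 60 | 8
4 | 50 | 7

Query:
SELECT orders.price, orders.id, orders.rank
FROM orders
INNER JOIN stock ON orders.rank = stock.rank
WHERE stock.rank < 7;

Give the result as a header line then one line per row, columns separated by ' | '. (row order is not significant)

== RESULT ==
orders.price | orders.id | orders.rank
5 | 5 | 4

Derivation:
After JOIN stock (3 rows):
orders.price | orders.id | orders.rank | stock.price | stock.rank
60 | 6 | 7 | 8 | 7
5 | 5 | 4 | 50 | 4
30 | 50 | 20 | 5 | 20
After WHERE (1 rows):
orders.price | orders.id | orders.rank | stock.price | stock.rank
5 | 5 | 4 | 50 | 4
After SELECT (1 rows):
orders.price | orders.id | orders.rank
5 | 5 | 4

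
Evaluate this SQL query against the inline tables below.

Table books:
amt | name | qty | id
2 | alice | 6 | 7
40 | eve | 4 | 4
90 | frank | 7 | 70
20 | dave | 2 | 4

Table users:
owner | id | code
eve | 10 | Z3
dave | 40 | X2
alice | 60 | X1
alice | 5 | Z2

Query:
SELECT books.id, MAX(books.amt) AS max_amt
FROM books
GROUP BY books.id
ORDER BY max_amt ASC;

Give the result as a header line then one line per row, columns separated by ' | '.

After GROUP BY (3 rows):
books.id | max_amt
7 | 2
4 | 40
70 | 90
After ORDER BY (3 rows):
books.id | max_amt
7 | 2
4 | 40
70 | 90

== RESULT ==
books.id | max_amt
7 | 2
4 | 40
70 | 90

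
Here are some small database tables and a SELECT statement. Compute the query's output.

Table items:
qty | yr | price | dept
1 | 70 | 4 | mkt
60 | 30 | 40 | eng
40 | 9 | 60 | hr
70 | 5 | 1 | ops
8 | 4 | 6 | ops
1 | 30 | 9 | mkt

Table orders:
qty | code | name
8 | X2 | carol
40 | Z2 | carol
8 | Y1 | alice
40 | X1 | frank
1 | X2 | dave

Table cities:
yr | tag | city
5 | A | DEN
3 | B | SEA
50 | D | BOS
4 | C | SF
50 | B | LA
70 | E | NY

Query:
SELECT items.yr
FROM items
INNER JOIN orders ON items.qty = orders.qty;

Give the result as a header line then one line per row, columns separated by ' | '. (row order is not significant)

After JOIN orders (6 rows):
items.qty | items.yr | items.price | items.dept | orders.qty | orders.code | orders.name
1 | 70 | 4 | mkt | 1 | X2 | dave
40 | 9 | 60 | hr | 40 | Z2 | carol
40 | 9 | 60 | hr | 40 | X1 | frank
8 | 4 | 6 | ops | 8 | X2 | carol
8 | 4 | 6 | ops | 8 | Y1 | alice
1 | 30 | 9 | mkt | 1 | X2 | dave
After SELECT (6 rows):
items.yr
70
9
9
4
4
30

== RESULT ==
items.yr
70
9
9
4
4
30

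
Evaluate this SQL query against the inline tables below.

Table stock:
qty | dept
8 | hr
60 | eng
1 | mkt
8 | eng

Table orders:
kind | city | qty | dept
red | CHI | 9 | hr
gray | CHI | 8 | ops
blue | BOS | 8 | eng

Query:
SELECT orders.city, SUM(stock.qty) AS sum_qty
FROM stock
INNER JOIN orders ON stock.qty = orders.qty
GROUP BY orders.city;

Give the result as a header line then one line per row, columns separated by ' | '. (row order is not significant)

== RESULT ==
orders.city | sum_qty
CHI | 16
BOS | 16

Derivation:
After JOIN orders (4 rows):
stock.qty | stock.dept | orders.kind | orders.city | orders.qty | orders.dept
8 | hr | gray | CHI | 8 | ops
8 | hr | blue | BOS | 8 | eng
8 | eng | gray | CHI | 8 | ops
8 | eng | blue | BOS | 8 | eng
After GROUP BY (2 rows):
orders.city | sum_qty
CHI | 16
BOS | 16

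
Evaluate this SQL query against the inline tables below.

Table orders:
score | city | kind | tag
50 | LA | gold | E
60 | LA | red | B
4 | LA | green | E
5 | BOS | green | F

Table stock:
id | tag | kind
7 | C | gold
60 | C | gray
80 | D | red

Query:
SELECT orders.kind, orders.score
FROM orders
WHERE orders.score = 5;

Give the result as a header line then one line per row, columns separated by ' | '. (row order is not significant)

After WHERE (1 rows):
orders.score | orders.city | orders.kind | orders.tag
5 | BOS | green | F
After SELECT (1 rows):
orders.kind | orders.score
green | 5

== RESULT ==
orders.kind | orders.score
green | 5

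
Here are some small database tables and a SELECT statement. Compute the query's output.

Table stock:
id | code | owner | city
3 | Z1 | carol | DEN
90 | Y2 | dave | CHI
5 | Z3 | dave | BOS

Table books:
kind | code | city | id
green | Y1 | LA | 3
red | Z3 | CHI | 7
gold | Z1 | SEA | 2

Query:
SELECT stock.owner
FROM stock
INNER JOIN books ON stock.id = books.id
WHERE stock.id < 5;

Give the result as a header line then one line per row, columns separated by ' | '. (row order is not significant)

== RESULT ==
stock.owner
carol

Derivation:
After JOIN books (1 rows):
stock.id | stock.code | stock.owner | stock.city | books.kind | books.code | books.city | books.id
3 | Z1 | carol | DEN | green | Y1 | LA | 3
After WHERE (1 rows):
stock.id | stock.code | stock.owner | stock.city | books.kind | books.code | books.city | books.id
3 | Z1 | carol | DEN | green | Y1 | LA | 3
After SELECT (1 rows):
stock.owner
carol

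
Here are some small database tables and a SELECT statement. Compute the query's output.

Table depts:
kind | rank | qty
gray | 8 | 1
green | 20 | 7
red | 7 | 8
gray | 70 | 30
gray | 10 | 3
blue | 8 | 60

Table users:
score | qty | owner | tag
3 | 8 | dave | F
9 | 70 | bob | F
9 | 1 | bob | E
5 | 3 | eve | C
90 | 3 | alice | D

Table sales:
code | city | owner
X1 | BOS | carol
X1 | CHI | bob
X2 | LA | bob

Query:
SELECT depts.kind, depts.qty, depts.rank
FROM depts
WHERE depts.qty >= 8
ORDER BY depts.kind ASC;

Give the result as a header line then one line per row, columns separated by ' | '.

After WHERE (3 rows):
depts.kind | depts.rank | depts.qty
red | 7 | 8
gray | 70 | 30
blue | 8 | 60
After SELECT (3 rows):
depts.kind | depts.qty | depts.rank
red | 8 | 7
gray | 30 | 70
blue | 60 | 8
After ORDER BY (3 rows):
depts.kind | depts.qty | depts.rank
blue | 60 | 8
gray | 30 | 70
red | 8 | 7

== RESULT ==
depts.kind | depts.qty | depts.rank
blue | 60 | 8
gray | 30 | 70
red | 8 | 7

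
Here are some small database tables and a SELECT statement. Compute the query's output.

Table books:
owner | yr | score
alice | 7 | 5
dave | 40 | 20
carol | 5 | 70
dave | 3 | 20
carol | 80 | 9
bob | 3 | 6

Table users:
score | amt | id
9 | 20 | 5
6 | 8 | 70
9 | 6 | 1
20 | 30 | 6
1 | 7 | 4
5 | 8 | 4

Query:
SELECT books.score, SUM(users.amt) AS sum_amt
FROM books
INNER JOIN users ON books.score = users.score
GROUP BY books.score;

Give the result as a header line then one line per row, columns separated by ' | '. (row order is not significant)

After JOIN users (6 rows):
books.owner | books.yr | books.score | users.score | users.amt | users.id
alice | 7 | 5 | 5 | 8 | 4
dave | 40 | 20 | 20 | 30 | 6
dave | 3 | 20 | 20 | 30 | 6
carol | 80 | 9 | 9 | 20 | 5
carol | 80 | 9 | 9 | 6 | 1
bob | 3 | 6 | 6 | 8 | 70
After GROUP BY (4 rows):
books.score | sum_amt
5 | 8
20 | 60
9 | 26
6 | 8

== RESULT ==
books.score | sum_amt
5 | 8
20 | 60
9 | 26
6 | 8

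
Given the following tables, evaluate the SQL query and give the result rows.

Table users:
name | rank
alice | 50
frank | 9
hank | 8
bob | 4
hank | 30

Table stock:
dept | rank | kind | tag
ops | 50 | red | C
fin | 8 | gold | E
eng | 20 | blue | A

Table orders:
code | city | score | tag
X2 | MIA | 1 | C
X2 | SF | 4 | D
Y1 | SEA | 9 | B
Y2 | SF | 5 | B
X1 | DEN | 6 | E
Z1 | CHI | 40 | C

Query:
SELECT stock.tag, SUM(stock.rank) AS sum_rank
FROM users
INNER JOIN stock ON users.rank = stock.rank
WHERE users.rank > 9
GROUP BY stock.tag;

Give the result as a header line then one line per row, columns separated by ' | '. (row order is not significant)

After JOIN stock (2 rows):
users.name | users.rank | stock.dept | stock.rank | stock.kind | stock.tag
alice | 50 | ops | 50 | red | C
hank | 8 | fin | 8 | gold | E
After WHERE (1 rows):
users.name | users.rank | stock.dept | stock.rank | stock.kind | stock.tag
alice | 50 | ops | 50 | red | C
After GROUP BY (1 rows):
stock.tag | sum_rank
C | 50

== RESULT ==
stock.tag | sum_rank
C | 50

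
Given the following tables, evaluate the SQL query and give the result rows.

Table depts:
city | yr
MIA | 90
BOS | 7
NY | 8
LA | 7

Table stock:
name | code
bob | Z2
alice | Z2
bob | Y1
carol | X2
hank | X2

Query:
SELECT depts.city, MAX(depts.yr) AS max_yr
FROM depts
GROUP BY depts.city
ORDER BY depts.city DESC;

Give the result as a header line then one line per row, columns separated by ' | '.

After GROUP BY (4 rows):
depts.city | max_yr
MIA | 90
BOS | 7
NY | 8
LA | 7
After ORDER BY (4 rows):
depts.city | max_yr
NY | 8
MIA | 90
LA | 7
BOS | 7

== RESULT ==
depts.city | max_yr
NY | 8
MIA | 90
LA | 7
BOS | 7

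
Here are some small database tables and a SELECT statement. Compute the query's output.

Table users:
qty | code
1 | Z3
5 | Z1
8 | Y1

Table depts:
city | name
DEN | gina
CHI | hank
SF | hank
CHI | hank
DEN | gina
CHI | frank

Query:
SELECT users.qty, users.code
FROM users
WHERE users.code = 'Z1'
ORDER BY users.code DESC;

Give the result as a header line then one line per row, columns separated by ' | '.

== RESULT ==
users.qty | users.code
5 | Z1

Derivation:
After WHERE (1 rows):
users.qty | users.code
5 | Z1
After SELECT (1 rows):
users.qty | users.code
5 | Z1
After ORDER BY (1 rows):
users.qty | users.code
5 | Z1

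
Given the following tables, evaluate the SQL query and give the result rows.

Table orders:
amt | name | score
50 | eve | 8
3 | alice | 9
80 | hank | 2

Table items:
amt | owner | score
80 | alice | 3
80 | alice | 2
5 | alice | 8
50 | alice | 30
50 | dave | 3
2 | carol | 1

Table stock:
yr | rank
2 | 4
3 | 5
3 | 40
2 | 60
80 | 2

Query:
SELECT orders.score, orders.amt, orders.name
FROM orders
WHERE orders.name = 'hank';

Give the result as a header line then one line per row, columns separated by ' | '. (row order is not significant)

After WHERE (1 rows):
orders.amt | orders.name | orders.score
80 | hank | 2
After SELECT (1 rows):
orders.score | orders.amt | orders.name
2 | 80 | hank

== RESULT ==
orders.score | orders.amt | orders.name
2 | 80 | hank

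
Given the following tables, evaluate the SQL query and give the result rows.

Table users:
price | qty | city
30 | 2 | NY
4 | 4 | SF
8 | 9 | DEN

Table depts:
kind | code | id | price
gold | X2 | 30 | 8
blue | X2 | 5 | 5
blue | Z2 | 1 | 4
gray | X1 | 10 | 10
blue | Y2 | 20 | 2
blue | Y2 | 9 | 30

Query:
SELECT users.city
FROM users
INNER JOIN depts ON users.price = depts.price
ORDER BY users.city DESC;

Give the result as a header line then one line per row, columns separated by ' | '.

After JOIN depts (3 rows):
users.price | users.qty | users.city | depts.kind | depts.code | depts.id | depts.price
30 | 2 | NY | blue | Y2 | 9 | 30
4 | 4 | SF | blue | Z2 | 1 | 4
8 | 9 | DEN | gold | X2 | 30 | 8
After SELECT (3 rows):
users.city
NY
SF
DEN
After ORDER BY (3 rows):
users.city
SF
NY
DEN

== RESULT ==
users.city
SF
NY
DEN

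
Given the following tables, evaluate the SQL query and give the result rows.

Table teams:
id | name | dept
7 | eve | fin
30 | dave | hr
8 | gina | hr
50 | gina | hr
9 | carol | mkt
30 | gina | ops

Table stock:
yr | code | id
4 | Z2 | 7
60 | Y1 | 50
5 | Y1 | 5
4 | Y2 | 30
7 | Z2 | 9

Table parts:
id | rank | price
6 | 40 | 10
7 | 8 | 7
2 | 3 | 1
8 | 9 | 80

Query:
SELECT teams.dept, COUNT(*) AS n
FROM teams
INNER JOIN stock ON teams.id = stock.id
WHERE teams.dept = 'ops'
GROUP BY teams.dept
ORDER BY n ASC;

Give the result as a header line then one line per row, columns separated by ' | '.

== RESULT ==
teams.dept | n
ops | 1

Derivation:
After JOIN stock (5 rows):
teams.id | teams.name | teams.dept | stock.yr | stock.code | stock.id
7 | eve | fin | 4 | Z2 | 7
30 | dave | hr | 4 | Y2 | 30
50 | gina | hr | 60 | Y1 | 50
9 | carol | mkt | 7 | Z2 | 9
30 | gina | ops | 4 | Y2 | 30
After WHERE (1 rows):
teams.id | teams.name | teams.dept | stock.yr | stock.code | stock.id
30 | gina | ops | 4 | Y2 | 30
After GROUP BY (1 rows):
teams.dept | n
ops | 1
After ORDER BY (1 rows):
teams.dept | n
ops | 1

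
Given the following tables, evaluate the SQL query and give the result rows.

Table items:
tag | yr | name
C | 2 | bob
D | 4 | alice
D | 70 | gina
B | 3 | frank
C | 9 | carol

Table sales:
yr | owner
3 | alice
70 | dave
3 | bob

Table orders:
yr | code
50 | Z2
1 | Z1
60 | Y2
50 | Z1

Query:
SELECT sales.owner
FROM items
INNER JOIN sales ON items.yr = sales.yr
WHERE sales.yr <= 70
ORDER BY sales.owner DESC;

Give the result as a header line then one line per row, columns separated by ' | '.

== RESULT ==
sales.owner
dave
bob
alice

Derivation:
After JOIN sales (3 rows):
items.tag | items.yr | items.name | sales.yr | sales.owner
D | 70 | gina | 70 | dave
B | 3 | frank | 3 | alice
B | 3 | frank | 3 | bob
After WHERE (3 rows):
items.tag | items.yr | items.name | sales.yr | sales.owner
D | 70 | gina | 70 | dave
B | 3 | frank | 3 | alice
B | 3 | frank | 3 | bob
After SELECT (3 rows):
sales.owner
dave
alice
bob
After ORDER BY (3 rows):
sales.owner
dave
bob
alice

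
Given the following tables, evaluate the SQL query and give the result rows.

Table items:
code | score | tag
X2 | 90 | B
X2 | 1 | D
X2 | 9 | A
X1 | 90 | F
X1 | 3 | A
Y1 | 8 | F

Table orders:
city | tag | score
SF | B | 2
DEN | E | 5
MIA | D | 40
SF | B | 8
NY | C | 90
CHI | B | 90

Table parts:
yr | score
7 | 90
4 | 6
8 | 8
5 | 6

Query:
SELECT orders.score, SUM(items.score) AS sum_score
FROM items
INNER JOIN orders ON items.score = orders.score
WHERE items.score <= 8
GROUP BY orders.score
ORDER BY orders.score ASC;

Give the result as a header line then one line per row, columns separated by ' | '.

== RESULT ==
orders.score | sum_score
8 | 8

Derivation:
After JOIN orders (5 rows):
items.code | items.score | items.tag | orders.city | orders.tag | orders.score
X2 | 90 | B | NY | C | 90
X2 | 90 | B | CHI | B | 90
X1 | 90 | F | NY | C | 90
X1 | 90 | F | CHI | B | 90
Y1 | 8 | F | SF | B | 8
After WHERE (1 rows):
items.code | items.score | items.tag | orders.city | orders.tag | orders.score
Y1 | 8 | F | SF | B | 8
After GROUP BY (1 rows):
orders.score | sum_score
8 | 8
After ORDER BY (1 rows):
orders.score | sum_score
8 | 8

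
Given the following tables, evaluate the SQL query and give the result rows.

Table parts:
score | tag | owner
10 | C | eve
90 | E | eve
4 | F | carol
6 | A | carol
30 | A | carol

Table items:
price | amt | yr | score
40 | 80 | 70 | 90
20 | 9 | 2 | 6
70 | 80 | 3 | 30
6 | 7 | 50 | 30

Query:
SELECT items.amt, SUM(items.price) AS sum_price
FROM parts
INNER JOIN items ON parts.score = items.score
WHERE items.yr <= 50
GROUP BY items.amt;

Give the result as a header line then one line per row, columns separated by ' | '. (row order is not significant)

After JOIN items (4 rows):
parts.score | parts.tag | parts.owner | items.price | items.amt | items.yr | items.score
90 | E | eve | 40 | 80 | 70 | 90
6 | A | carol | 20 | 9 | 2 | 6
30 | A | carol | 70 | 80 | 3 | 30
30 | A | carol | 6 | 7 | 50 | 30
After WHERE (3 rows):
parts.score | parts.tag | parts.owner | items.price | items.amt | items.yr | items.score
6 | A | carol | 20 | 9 | 2 | 6
30 | A | carol | 70 | 80 | 3 | 30
30 | A | carol | 6 | 7 | 50 | 30
After GROUP BY (3 rows):
items.amt | sum_price
9 | 20
80 | 70
7 | 6

== RESULT ==
items.amt | sum_price
9 | 20
80 | 70
7 | 6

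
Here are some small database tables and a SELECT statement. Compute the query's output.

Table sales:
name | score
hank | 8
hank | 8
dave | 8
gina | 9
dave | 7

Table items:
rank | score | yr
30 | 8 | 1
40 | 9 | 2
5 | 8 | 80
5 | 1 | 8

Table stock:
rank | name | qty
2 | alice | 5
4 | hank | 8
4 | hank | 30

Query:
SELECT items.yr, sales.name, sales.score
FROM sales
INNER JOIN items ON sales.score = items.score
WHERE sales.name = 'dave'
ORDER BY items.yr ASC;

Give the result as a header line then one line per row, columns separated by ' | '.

After JOIN items (7 rows):
sales.name | sales.score | items.rank | items.score | items.yr
hank | 8 | 30 | 8 | 1
hank | 8 | 5 | 8 | 80
hank | 8 | 30 | 8 | 1
hank | 8 | 5 | 8 | 80
dave | 8 | 30 | 8 | 1
dave | 8 | 5 | 8 | 80
gina | 9 | 40 | 9 | 2
After WHERE (2 rows):
sales.name | sales.score | items.rank | items.score | items.yr
dave | 8 | 30 | 8 | 1
dave | 8 | 5 | 8 | 80
After SELECT (2 rows):
items.yr | sales.name | sales.score
1 | dave | 8
80 | dave | 8
After ORDER BY (2 rows):
items.yr | sales.name | sales.score
1 | dave | 8
80 | dave | 8

== RESULT ==
items.yr | sales.name | sales.score
1 | dave | 8
80 | dave | 8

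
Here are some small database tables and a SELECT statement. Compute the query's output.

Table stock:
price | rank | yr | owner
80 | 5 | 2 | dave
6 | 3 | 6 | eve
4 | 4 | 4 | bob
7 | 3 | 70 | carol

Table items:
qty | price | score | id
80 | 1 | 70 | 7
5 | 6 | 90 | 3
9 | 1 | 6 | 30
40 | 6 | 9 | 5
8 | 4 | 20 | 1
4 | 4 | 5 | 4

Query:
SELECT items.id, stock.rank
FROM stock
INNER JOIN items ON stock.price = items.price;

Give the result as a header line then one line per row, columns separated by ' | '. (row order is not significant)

After JOIN items (4 rows):
stock.price | stock.rank | stock.yr | stock.owner | items.qty | items.price | items.score | items.id
6 | 3 | 6 | eve | 5 | 6 | 90 | 3
6 | 3 | 6 | eve | 40 | 6 | 9 | 5
4 | 4 | 4 | bob | 8 | 4 | 20 | 1
4 | 4 | 4 | bob | 4 | 4 | 5 | 4
After SELECT (4 rows):
items.id | stock.rank
3 | 3
5 | 3
1 | 4
4 | 4

== RESULT ==
items.id | stock.rank
3 | 3
5 | 3
1 | 4
4 | 4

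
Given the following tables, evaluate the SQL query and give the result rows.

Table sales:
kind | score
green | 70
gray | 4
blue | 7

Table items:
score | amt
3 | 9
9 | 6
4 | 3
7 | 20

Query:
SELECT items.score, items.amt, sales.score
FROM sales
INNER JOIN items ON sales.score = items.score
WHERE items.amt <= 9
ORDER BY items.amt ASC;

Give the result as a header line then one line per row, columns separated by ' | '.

== RESULT ==
items.score | items.amt | sales.score
4 | 3 | 4

Derivation:
After JOIN items (2 rows):
sales.kind | sales.score | items.score | items.amt
gray | 4 | 4 | 3
blue | 7 | 7 | 20
After WHERE (1 rows):
sales.kind | sales.score | items.score | items.amt
gray | 4 | 4 | 3
After SELECT (1 rows):
items.score | items.amt | sales.score
4 | 3 | 4
After ORDER BY (1 rows):
items.score | items.amt | sales.score
4 | 3 | 4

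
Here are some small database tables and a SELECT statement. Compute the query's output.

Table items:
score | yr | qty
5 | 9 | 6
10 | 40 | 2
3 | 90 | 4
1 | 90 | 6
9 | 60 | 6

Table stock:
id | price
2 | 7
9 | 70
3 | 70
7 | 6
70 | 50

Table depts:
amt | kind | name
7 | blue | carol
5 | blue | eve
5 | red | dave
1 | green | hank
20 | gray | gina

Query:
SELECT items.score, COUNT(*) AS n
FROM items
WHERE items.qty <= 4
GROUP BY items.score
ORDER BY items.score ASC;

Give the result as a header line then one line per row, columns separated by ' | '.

== RESULT ==
items.score | n
3 | 1
10 | 1

Derivation:
After WHERE (2 rows):
items.score | items.yr | items.qty
10 | 40 | 2
3 | 90 | 4
After GROUP BY (2 rows):
items.score | n
10 | 1
3 | 1
After ORDER BY (2 rows):
items.score | n
3 | 1
10 | 1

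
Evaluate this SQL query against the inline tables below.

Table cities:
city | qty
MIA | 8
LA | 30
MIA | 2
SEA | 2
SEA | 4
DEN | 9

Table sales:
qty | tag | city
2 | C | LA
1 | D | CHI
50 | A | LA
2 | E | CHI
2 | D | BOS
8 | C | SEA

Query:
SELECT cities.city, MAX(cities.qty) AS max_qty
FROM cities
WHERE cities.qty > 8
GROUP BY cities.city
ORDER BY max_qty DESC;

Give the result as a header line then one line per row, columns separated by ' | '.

After WHERE (2 rows):
cities.city | cities.qty
LA | 30
DEN | 9
After GROUP BY (2 rows):
cities.city | max_qty
LA | 30
DEN | 9
After ORDER BY (2 rows):
cities.city | max_qty
LA | 30
DEN | 9

== RESULT ==
cities.city | max_qty
LA | 30
DEN | 9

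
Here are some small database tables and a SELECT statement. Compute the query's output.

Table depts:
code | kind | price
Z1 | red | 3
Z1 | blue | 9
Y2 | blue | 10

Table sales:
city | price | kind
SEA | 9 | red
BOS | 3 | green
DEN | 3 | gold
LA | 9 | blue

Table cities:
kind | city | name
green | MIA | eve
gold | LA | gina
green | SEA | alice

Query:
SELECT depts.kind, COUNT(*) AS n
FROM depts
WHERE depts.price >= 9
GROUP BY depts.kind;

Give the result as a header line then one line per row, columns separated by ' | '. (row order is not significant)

== RESULT ==
depts.kind | n
blue | 2

Derivation:
After WHERE (2 rows):
depts.code | depts.kind | depts.price
Z1 | blue | 9
Y2 | blue | 10
After GROUP BY (1 rows):
depts.kind | n
blue | 2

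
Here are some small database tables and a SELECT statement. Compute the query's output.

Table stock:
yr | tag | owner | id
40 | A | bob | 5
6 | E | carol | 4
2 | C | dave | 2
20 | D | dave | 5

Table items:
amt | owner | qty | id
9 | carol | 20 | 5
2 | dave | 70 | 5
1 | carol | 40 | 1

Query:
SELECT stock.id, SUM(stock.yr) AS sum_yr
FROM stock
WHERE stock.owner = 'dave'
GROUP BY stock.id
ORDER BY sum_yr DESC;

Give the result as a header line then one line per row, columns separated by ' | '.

After WHERE (2 rows):
stock.yr | stock.tag | stock.owner | stock.id
2 | C | dave | 2
20 | D | dave | 5
After GROUP BY (2 rows):
stock.id | sum_yr
2 | 2
5 | 20
After ORDER BY (2 rows):
stock.id | sum_yr
5 | 20
2 | 2

== RESULT ==
stock.id | sum_yr
5 | 20
2 | 2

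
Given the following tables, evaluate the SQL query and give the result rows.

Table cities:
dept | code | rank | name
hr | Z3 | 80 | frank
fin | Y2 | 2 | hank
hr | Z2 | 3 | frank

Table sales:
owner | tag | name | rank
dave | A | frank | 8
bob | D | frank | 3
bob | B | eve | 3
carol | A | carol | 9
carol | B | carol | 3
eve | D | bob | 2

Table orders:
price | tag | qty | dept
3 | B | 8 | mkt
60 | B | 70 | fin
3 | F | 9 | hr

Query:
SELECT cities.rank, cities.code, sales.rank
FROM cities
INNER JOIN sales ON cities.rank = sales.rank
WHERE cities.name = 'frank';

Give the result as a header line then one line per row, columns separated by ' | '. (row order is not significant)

== RESULT ==
cities.rank | cities.code | sales.rank
3 | Z2 | 3
3 | Z2 | 3
3 | Z2 | 3

Derivation:
After JOIN sales (4 rows):
cities.dept | cities.code | cities.rank | cities.name | sales.owner | sales.tag | sales.name | sales.rank
fin | Y2 | 2 | hank | eve | D | bob | 2
hr | Z2 | 3 | frank | bob | D | frank | 3
hr | Z2 | 3 | frank | bob | B | eve | 3
hr | Z2 | 3 | frank | carol | B | carol | 3
After WHERE (3 rows):
cities.dept | cities.code | cities.rank | cities.name | sales.owner | sales.tag | sales.name | sales.rank
hr | Z2 | 3 | frank | bob | D | frank | 3
hr | Z2 | 3 | frank | bob | B | eve | 3
hr | Z2 | 3 | frank | carol | B | carol | 3
After SELECT (3 rows):
cities.rank | cities.code | sales.rank
3 | Z2 | 3
3 | Z2 | 3
3 | Z2 | 3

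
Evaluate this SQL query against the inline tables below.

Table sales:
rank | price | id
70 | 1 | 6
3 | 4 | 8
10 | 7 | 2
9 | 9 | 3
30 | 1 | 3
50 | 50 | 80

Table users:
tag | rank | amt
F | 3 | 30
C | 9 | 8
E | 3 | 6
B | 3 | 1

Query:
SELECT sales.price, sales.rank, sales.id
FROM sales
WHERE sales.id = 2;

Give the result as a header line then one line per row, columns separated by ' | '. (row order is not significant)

After WHERE (1 rows):
sales.rank | sales.price | sales.id
10 | 7 | 2
After SELECT (1 rows):
sales.price | sales.rank | sales.id
7 | 10 | 2

== RESULT ==
sales.price | sales.rank | sales.id
7 | 10 | 2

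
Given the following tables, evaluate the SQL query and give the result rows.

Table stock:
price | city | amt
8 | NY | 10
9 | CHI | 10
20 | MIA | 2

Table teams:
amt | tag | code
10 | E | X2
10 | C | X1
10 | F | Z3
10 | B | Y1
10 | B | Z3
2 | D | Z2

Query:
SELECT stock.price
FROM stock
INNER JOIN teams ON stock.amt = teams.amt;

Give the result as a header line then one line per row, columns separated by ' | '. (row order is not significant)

== RESULT ==
stock.price
8
8
8
8
8
9
9
9
9
9
20

Derivation:
After JOIN teams (11 rows):
stock.price | stock.city | stock.amt | teams.amt | teams.tag | teams.code
8 | NY | 10 | 10 | E | X2
8 | NY | 10 | 10 | C | X1
8 | NY | 10 | 10 | F | Z3
8 | NY | 10 | 10 | B | Y1
8 | NY | 10 | 10 | B | Z3
9 | CHI | 10 | 10 | E | X2
9 | CHI | 10 | 10 | C | X1
9 | CHI | 10 | 10 | F | Z3
9 | CHI | 10 | 10 | B | Y1
9 | CHI | 10 | 10 | B | Z3
20 | MIA | 2 | 2 | D | Z2
After SELECT (11 rows):
stock.price
8
8
8
8
8
9
9
9
9
9
20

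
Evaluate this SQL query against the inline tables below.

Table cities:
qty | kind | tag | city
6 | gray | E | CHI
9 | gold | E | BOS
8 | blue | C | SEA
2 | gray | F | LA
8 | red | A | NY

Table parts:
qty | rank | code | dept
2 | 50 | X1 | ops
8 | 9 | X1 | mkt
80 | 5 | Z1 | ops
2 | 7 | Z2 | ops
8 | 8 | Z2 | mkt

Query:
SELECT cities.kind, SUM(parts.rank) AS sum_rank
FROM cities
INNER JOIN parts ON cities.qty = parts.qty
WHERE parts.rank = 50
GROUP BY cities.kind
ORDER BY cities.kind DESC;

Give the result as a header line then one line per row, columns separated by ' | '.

After JOIN parts (6 rows):
cities.qty | cities.kind | cities.tag | cities.city | parts.qty | parts.rank | parts.code | parts.dept
8 | blue | C | SEA | 8 | 9 | X1 | mkt
8 | blue | C | SEA | 8 | 8 | Z2 | mkt
2 | gray | F | LA | 2 | 50 | X1 | ops
2 | gray | F | LA | 2 | 7 | Z2 | ops
8 | red | A | NY | 8 | 9 | X1 | mkt
8 | red | A | NY | 8 | 8 | Z2 | mkt
After WHERE (1 rows):
cities.qty | cities.kind | cities.tag | cities.city | parts.qty | parts.rank | parts.code | parts.dept
2 | gray | F | LA | 2 | 50 | X1 | ops
After GROUP BY (1 rows):
cities.kind | sum_rank
gray | 50
After ORDER BY (1 rows):
cities.kind | sum_rank
gray | 50

== RESULT ==
cities.kind | sum_rank
gray | 50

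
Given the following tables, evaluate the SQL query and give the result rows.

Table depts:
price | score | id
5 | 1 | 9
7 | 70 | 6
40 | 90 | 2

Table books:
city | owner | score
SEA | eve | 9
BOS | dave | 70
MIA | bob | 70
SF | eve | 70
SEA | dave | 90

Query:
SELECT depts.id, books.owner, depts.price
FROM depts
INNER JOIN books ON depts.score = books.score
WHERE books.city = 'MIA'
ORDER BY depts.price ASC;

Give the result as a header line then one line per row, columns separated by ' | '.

After JOIN books (4 rows):
depts.price | depts.score | depts.id | books.city | books.owner | books.score
7 | 70 | 6 | BOS | dave | 70
7 | 70 | 6 | MIA | bob | 70
7 | 70 | 6 | SF | eve | 70
40 | 90 | 2 | SEA | dave | 90
After WHERE (1 rows):
depts.price | depts.score | depts.id | books.city | books.owner | books.score
7 | 70 | 6 | MIA | bob | 70
After SELECT (1 rows):
depts.id | books.owner | depts.price
6 | bob | 7
After ORDER BY (1 rows):
depts.id | books.owner | depts.price
6 | bob | 7

== RESULT ==
depts.id | books.owner | depts.price
6 | bob | 7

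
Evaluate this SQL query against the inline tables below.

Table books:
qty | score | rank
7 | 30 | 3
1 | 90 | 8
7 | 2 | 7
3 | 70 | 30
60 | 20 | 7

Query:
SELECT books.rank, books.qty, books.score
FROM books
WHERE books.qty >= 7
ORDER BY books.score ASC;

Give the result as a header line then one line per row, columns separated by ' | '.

After WHERE (3 rows):
books.qty | books.score | books.rank
7 | 30 | 3
7 | 2 | 7
60 | 20 | 7
After SELECT (3 rows):
books.rank | books.qty | books.score
3 | 7 | 30
7 | 7 | 2
7 | 60 | 20
After ORDER BY (3 rows):
books.rank | books.qty | books.score
7 | 7 | 2
7 | 60 | 20
3 | 7 | 30

== RESULT ==
books.rank | books.qty | books.score
7 | 7 | 2
7 | 60 | 20
3 | 7 | 30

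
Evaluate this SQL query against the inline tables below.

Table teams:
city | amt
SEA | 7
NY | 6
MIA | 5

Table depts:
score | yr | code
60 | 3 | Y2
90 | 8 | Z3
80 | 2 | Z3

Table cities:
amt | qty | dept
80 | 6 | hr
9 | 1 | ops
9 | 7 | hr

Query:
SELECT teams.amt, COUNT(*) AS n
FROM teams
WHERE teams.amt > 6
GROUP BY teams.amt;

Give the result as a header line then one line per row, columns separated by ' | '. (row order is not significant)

== RESULT ==
teams.amt | n
7 | 1

Derivation:
After WHERE (1 rows):
teams.city | teams.amt
SEA | 7
After GROUP BY (1 rows):
teams.amt | n
7 | 1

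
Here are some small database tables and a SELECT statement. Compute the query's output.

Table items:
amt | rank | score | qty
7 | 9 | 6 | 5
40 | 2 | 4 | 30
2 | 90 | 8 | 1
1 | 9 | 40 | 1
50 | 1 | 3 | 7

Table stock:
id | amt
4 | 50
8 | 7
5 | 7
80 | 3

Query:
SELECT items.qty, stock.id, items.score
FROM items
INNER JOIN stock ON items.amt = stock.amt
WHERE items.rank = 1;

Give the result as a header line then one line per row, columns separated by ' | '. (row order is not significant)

== RESULT ==
items.qty | stock.id | items.score
7 | 4 | 3

Derivation:
After JOIN stock (3 rows):
items.amt | items.rank | items.score | items.qty | stock.id | stock.amt
7 | 9 | 6 | 5 | 8 | 7
7 | 9 | 6 | 5 | 5 | 7
50 | 1 | 3 | 7 | 4 | 50
After WHERE (1 rows):
items.amt | items.rank | items.score | items.qty | stock.id | stock.amt
50 | 1 | 3 | 7 | 4 | 50
After SELECT (1 rows):
items.qty | stock.id | items.score
7 | 4 | 3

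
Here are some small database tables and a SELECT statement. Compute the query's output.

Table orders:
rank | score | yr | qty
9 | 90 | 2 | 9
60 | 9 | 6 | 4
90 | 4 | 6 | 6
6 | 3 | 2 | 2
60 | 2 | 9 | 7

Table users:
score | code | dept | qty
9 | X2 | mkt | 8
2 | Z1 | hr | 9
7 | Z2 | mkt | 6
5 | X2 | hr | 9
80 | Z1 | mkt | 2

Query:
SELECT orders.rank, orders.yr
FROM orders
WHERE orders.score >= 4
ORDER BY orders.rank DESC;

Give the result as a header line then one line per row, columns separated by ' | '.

After WHERE (3 rows):
orders.rank | orders.score | orders.yr | orders.qty
9 | 90 | 2 | 9
60 | 9 | 6 | 4
90 | 4 | 6 | 6
After SELECT (3 rows):
orders.rank | orders.yr
9 | 2
60 | 6
90 | 6
After ORDER BY (3 rows):
orders.rank | orders.yr
90 | 6
60 | 6
9 | 2

== RESULT ==
orders.rank | orders.yr
90 | 6
60 | 6
9 | 2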